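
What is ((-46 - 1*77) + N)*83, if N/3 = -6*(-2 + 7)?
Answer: -17679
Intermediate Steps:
N = -90 (N = 3*(-6*(-2 + 7)) = 3*(-6*5) = 3*(-30) = -90)
((-46 - 1*77) + N)*83 = ((-46 - 1*77) - 90)*83 = ((-46 - 77) - 90)*83 = (-123 - 90)*83 = -213*83 = -17679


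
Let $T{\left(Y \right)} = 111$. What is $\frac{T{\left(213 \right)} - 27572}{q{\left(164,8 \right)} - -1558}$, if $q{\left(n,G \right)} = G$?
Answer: $- \frac{27461}{1566} \approx -17.536$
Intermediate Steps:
$\frac{T{\left(213 \right)} - 27572}{q{\left(164,8 \right)} - -1558} = \frac{111 - 27572}{8 - -1558} = - \frac{27461}{8 + 1558} = - \frac{27461}{1566}$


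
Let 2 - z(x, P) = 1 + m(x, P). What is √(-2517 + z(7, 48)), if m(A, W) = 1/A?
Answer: 3*I*√13699/7 ≈ 50.161*I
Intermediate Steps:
z(x, P) = 1 - 1/x (z(x, P) = 2 - (1 + 1/x) = 2 + (-1 - 1/x) = 1 - 1/x)
√(-2517 + z(7, 48)) = √(-2517 + (-1 + 7)/7) = √(-2517 + (⅐)*6) = √(-2517 + 6/7) = √(-17613/7) = 3*I*√13699/7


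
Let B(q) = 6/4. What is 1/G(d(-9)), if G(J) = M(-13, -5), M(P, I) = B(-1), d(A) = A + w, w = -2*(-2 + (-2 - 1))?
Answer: ⅔ ≈ 0.66667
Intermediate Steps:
B(q) = 3/2 (B(q) = 6*(¼) = 3/2)
w = 10 (w = -2*(-2 - 3) = -2*(-5) = 10)
d(A) = 10 + A (d(A) = A + 10 = 10 + A)
M(P, I) = 3/2
G(J) = 3/2
1/G(d(-9)) = 1/(3/2) = ⅔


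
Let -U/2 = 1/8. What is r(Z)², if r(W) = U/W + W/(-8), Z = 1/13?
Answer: 114921/10816 ≈ 10.625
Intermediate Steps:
U = -¼ (U = -2/8 = -2*⅛ = -¼ ≈ -0.25000)
Z = 1/13 ≈ 0.076923
r(W) = -1/(4*W) - W/8 (r(W) = -1/(4*W) + W/(-8) = -1/(4*W) + W*(-⅛) = -1/(4*W) - W/8)
r(Z)² = ((-2 - (1/13)²)/(8*(1/13)))² = ((⅛)*13*(-2 - 1*1/169))² = ((⅛)*13*(-2 - 1/169))² = ((⅛)*13*(-339/169))² = (-339/104)² = 114921/10816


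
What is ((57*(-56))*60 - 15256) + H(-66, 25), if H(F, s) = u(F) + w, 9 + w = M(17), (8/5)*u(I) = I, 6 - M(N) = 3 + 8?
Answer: -827325/4 ≈ -2.0683e+5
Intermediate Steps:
M(N) = -5 (M(N) = 6 - (3 + 8) = 6 - 1*11 = 6 - 11 = -5)
u(I) = 5*I/8
w = -14 (w = -9 - 5 = -14)
H(F, s) = -14 + 5*F/8 (H(F, s) = 5*F/8 - 14 = -14 + 5*F/8)
((57*(-56))*60 - 15256) + H(-66, 25) = ((57*(-56))*60 - 15256) + (-14 + (5/8)*(-66)) = (-3192*60 - 15256) + (-14 - 165/4) = (-191520 - 15256) - 221/4 = -206776 - 221/4 = -827325/4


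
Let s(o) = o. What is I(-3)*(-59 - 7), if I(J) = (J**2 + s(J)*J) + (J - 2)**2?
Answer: -2838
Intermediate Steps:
I(J) = (-2 + J)**2 + 2*J**2 (I(J) = (J**2 + J*J) + (J - 2)**2 = (J**2 + J**2) + (-2 + J)**2 = 2*J**2 + (-2 + J)**2 = (-2 + J)**2 + 2*J**2)
I(-3)*(-59 - 7) = ((-2 - 3)**2 + 2*(-3)**2)*(-59 - 7) = ((-5)**2 + 2*9)*(-66) = (25 + 18)*(-66) = 43*(-66) = -2838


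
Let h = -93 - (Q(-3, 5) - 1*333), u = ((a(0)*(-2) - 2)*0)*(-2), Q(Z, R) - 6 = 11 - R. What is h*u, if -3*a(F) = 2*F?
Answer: 0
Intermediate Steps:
Q(Z, R) = 17 - R (Q(Z, R) = 6 + (11 - R) = 17 - R)
a(F) = -2*F/3
u = 0 (u = ((-⅔*0*(-2) - 2)*0)*(-2) = ((0*(-2) - 2)*0)*(-2) = ((0 - 2)*0)*(-2) = -2*0*(-2) = 0*(-2) = 0)
h = 228 (h = -93 - ((17 - 1*5) - 1*333) = -93 - ((17 - 5) - 333) = -93 - (12 - 333) = -93 - 1*(-321) = -93 + 321 = 228)
h*u = 228*0 = 0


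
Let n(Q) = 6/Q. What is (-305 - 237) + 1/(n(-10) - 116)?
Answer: -315991/583 ≈ -542.01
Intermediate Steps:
(-305 - 237) + 1/(n(-10) - 116) = (-305 - 237) + 1/(6/(-10) - 116) = -542 + 1/(6*(-⅒) - 116) = -542 + 1/(-⅗ - 116) = -542 + 1/(-583/5) = -542 - 5/583 = -315991/583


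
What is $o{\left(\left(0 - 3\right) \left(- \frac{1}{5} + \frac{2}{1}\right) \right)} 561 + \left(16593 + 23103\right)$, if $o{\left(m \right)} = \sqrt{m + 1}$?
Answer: $39696 + \frac{561 i \sqrt{110}}{5} \approx 39696.0 + 1176.8 i$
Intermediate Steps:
$o{\left(m \right)} = \sqrt{1 + m}$
$o{\left(\left(0 - 3\right) \left(- \frac{1}{5} + \frac{2}{1}\right) \right)} 561 + \left(16593 + 23103\right) = \sqrt{1 + \left(0 - 3\right) \left(- \frac{1}{5} + \frac{2}{1}\right)} 561 + \left(16593 + 23103\right) = \sqrt{1 - 3 \left(\left(-1\right) \frac{1}{5} + 2 \cdot 1\right)} 561 + 39696 = \sqrt{1 - 3 \left(- \frac{1}{5} + 2\right)} 561 + 39696 = \sqrt{1 - \frac{27}{5}} \cdot 561 + 39696 = \sqrt{- \frac{22}{5}} \cdot 561 + 39696 = \frac{i \sqrt{110}}{5} \cdot 561 + 39696 = \frac{561 i \sqrt{110}}{5} + 39696 = 39696 + \frac{561 i \sqrt{110}}{5}$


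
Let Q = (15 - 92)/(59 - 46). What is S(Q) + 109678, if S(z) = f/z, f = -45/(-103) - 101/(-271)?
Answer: 235730741304/2149301 ≈ 1.0968e+5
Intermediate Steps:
f = 22598/27913 (f = -45*(-1/103) - 101*(-1/271) = 45/103 + 101/271 = 22598/27913 ≈ 0.80959)
Q = -77/13 ≈ -5.9231
S(z) = 22598/(27913*z)
S(Q) + 109678 = 22598/(27913*(-77/13)) + 109678 = (22598/27913)*(-13/77) + 109678 = -293774/2149301 + 109678 = 235730741304/2149301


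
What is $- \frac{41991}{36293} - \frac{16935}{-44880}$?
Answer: $- \frac{84662275}{108588656} \approx -0.77966$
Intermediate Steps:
$- \frac{41991}{36293} - \frac{16935}{-44880} = \left(-41991\right) \frac{1}{36293} - - \frac{1129}{2992} = - \frac{41991}{36293} + \frac{1129}{2992} = - \frac{84662275}{108588656}$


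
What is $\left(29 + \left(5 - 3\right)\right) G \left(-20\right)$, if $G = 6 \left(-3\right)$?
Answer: $11160$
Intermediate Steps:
$G = -18$
$\left(29 + \left(5 - 3\right)\right) G \left(-20\right) = \left(29 + \left(5 - 3\right)\right) \left(\left(-18\right) \left(-20\right)\right) = \left(29 + \left(5 - 3\right)\right) 360 = \left(29 + 2\right) 360 = 31 \cdot 360 = 11160$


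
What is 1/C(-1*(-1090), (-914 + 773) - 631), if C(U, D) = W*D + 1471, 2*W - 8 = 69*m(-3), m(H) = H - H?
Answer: -1/1617 ≈ -0.00061843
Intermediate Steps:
m(H) = 0
W = 4 (W = 4 + (69*0)/2 = 4 + (1/2)*0 = 4 + 0 = 4)
C(U, D) = 1471 + 4*D (C(U, D) = 4*D + 1471 = 1471 + 4*D)
1/C(-1*(-1090), (-914 + 773) - 631) = 1/(1471 + 4*((-914 + 773) - 631)) = 1/(1471 + 4*(-141 - 631)) = 1/(1471 + 4*(-772)) = 1/(1471 - 3088) = 1/(-1617) = -1/1617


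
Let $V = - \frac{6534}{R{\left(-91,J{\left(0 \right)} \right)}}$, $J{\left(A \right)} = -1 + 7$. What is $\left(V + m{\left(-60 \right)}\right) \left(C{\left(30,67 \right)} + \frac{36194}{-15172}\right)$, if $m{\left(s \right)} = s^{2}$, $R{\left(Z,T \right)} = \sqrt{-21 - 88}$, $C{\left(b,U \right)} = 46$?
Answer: $\frac{595546200}{3793} + \frac{1080916353 i \sqrt{109}}{413437} \approx 1.5701 \cdot 10^{5} + 27296.0 i$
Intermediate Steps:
$J{\left(A \right)} = 6$
$R{\left(Z,T \right)} = i \sqrt{109}$ ($R{\left(Z,T \right)} = \sqrt{-109} = i \sqrt{109}$)
$V = \frac{6534 i \sqrt{109}}{109}$ ($V = - \frac{6534}{i \sqrt{109}} = - 6534 \left(- \frac{i \sqrt{109}}{109}\right) = \frac{6534 i \sqrt{109}}{109} \approx 625.84 i$)
$\left(V + m{\left(-60 \right)}\right) \left(C{\left(30,67 \right)} + \frac{36194}{-15172}\right) = \left(\frac{6534 i \sqrt{109}}{109} + \left(-60\right)^{2}\right) \left(46 + \frac{36194}{-15172}\right) = \left(\frac{6534 i \sqrt{109}}{109} + 3600\right) \left(46 + 36194 \left(- \frac{1}{15172}\right)\right) = \left(3600 + \frac{6534 i \sqrt{109}}{109}\right) \left(46 - \frac{18097}{7586}\right) = \left(3600 + \frac{6534 i \sqrt{109}}{109}\right) \frac{330859}{7586} = \frac{595546200}{3793} + \frac{1080916353 i \sqrt{109}}{413437}$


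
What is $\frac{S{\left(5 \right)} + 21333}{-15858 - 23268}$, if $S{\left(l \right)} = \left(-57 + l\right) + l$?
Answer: $- \frac{10643}{19563} \approx -0.54404$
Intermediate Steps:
$S{\left(l \right)} = -57 + 2 l$
$\frac{S{\left(5 \right)} + 21333}{-15858 - 23268} = \frac{\left(-57 + 2 \cdot 5\right) + 21333}{-15858 - 23268} = \frac{\left(-57 + 10\right) + 21333}{-39126} = \left(-47 + 21333\right) \left(- \frac{1}{39126}\right) = 21286 \left(- \frac{1}{39126}\right) = - \frac{10643}{19563}$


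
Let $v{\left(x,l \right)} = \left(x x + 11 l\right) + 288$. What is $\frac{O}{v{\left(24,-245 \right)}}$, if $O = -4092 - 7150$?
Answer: $\frac{11242}{1831} \approx 6.1398$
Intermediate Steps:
$O = -11242$
$v{\left(x,l \right)} = 288 + x^{2} + 11 l$ ($v{\left(x,l \right)} = \left(x^{2} + 11 l\right) + 288 = 288 + x^{2} + 11 l$)
$\frac{O}{v{\left(24,-245 \right)}} = - \frac{11242}{288 + 24^{2} + 11 \left(-245\right)} = - \frac{11242}{288 + 576 - 2695} = - \frac{11242}{-1831} = \left(-11242\right) \left(- \frac{1}{1831}\right) = \frac{11242}{1831}$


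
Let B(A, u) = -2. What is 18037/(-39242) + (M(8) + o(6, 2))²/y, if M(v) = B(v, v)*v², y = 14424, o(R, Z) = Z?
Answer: 7559173/11792221 ≈ 0.64103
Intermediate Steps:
M(v) = -2*v²
18037/(-39242) + (M(8) + o(6, 2))²/y = 18037/(-39242) + (-2*8² + 2)²/14424 = 18037*(-1/39242) + (-2*64 + 2)²*(1/14424) = -18037/39242 + (-128 + 2)²*(1/14424) = -18037/39242 + (-126)²*(1/14424) = -18037/39242 + 15876*(1/14424) = -18037/39242 + 1323/1202 = 7559173/11792221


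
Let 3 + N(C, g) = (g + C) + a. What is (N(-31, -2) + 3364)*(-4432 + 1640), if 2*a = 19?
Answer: -9318300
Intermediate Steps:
a = 19/2 (a = (1/2)*19 = 19/2 ≈ 9.5000)
N(C, g) = 13/2 + C + g (N(C, g) = -3 + ((g + C) + 19/2) = -3 + ((C + g) + 19/2) = -3 + (19/2 + C + g) = 13/2 + C + g)
(N(-31, -2) + 3364)*(-4432 + 1640) = ((13/2 - 31 - 2) + 3364)*(-4432 + 1640) = (-53/2 + 3364)*(-2792) = (6675/2)*(-2792) = -9318300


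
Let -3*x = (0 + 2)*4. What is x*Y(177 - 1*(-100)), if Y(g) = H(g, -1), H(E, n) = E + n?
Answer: -736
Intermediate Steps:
x = -8/3 (x = -(0 + 2)*4/3 = -2*4/3 = -⅓*8 = -8/3 ≈ -2.6667)
Y(g) = -1 + g (Y(g) = g - 1 = -1 + g)
x*Y(177 - 1*(-100)) = -8*(-1 + (177 - 1*(-100)))/3 = -8*(-1 + (177 + 100))/3 = -8*(-1 + 277)/3 = -8/3*276 = -736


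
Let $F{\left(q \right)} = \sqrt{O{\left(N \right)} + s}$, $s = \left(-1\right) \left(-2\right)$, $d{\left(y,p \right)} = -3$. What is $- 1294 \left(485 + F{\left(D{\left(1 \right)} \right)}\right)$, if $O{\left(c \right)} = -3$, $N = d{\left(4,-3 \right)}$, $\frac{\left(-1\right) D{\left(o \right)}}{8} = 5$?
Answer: $-627590 - 1294 i \approx -6.2759 \cdot 10^{5} - 1294.0 i$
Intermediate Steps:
$D{\left(o \right)} = -40$ ($D{\left(o \right)} = \left(-8\right) 5 = -40$)
$N = -3$
$s = 2$
$F{\left(q \right)} = i$ ($F{\left(q \right)} = \sqrt{-3 + 2} = \sqrt{-1} = i$)
$- 1294 \left(485 + F{\left(D{\left(1 \right)} \right)}\right) = - 1294 \left(485 + i\right) = -627590 - 1294 i$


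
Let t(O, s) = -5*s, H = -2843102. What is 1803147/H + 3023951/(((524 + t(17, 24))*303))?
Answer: 4188337152719/174014901012 ≈ 24.069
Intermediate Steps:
1803147/H + 3023951/(((524 + t(17, 24))*303)) = 1803147/(-2843102) + 3023951/(((524 - 5*24)*303)) = 1803147*(-1/2843102) + 3023951/(((524 - 120)*303)) = -1803147/2843102 + 3023951/((404*303)) = -1803147/2843102 + 3023951/122412 = 4188337152719/174014901012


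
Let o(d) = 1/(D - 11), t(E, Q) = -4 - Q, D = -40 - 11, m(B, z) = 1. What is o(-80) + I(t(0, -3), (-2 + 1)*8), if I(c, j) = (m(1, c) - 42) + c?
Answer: -2605/62 ≈ -42.016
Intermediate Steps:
D = -51
I(c, j) = -41 + c (I(c, j) = (1 - 42) + c = -41 + c)
o(d) = -1/62 (o(d) = 1/(-51 - 11) = 1/(-62) = -1/62)
o(-80) + I(t(0, -3), (-2 + 1)*8) = -1/62 + (-41 + (-4 - 1*(-3))) = -1/62 + (-41 + (-4 + 3)) = -1/62 + (-41 - 1) = -1/62 - 42 = -2605/62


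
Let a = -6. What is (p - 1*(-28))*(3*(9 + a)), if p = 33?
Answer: 549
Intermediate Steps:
(p - 1*(-28))*(3*(9 + a)) = (33 - 1*(-28))*(3*(9 - 6)) = (33 + 28)*(3*3) = 61*9 = 549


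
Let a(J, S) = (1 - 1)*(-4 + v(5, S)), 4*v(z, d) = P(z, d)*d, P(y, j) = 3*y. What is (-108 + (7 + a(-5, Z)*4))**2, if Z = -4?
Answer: 10201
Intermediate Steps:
v(z, d) = 3*d*z/4 (v(z, d) = ((3*z)*d)/4 = (3*d*z)/4 = 3*d*z/4)
a(J, S) = 0 (a(J, S) = (1 - 1)*(-4 + (3/4)*S*5) = 0*(-4 + 15*S/4) = 0)
(-108 + (7 + a(-5, Z)*4))**2 = (-108 + (7 + 0*4))**2 = (-108 + (7 + 0))**2 = (-108 + 7)**2 = (-101)**2 = 10201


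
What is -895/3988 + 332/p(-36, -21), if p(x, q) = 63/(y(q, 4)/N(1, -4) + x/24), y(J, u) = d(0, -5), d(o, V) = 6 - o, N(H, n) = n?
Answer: -1342811/83748 ≈ -16.034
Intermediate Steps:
y(J, u) = 6 (y(J, u) = 6 - 1*0 = 6 + 0 = 6)
p(x, q) = 63/(-3/2 + x/24) (p(x, q) = 63/(6/(-4) + x/24) = 63/(6*(-¼) + x*(1/24)) = 63/(-3/2 + x/24))
-895/3988 + 332/p(-36, -21) = -895/3988 + 332/((1512/(-36 - 36))) = -895*1/3988 + 332/((1512/(-72))) = -895/3988 + 332/((1512*(-1/72))) = -895/3988 + 332/(-21) = -895/3988 + 332*(-1/21) = -895/3988 - 332/21 = -1342811/83748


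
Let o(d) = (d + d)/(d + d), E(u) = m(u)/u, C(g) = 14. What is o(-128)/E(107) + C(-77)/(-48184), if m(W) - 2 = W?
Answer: 2577081/2626028 ≈ 0.98136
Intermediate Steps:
m(W) = 2 + W
E(u) = (2 + u)/u
o(d) = 1 (o(d) = (2*d)/((2*d)) = (2*d)*(1/(2*d)) = 1)
o(-128)/E(107) + C(-77)/(-48184) = 1/((2 + 107)/107) + 14/(-48184) = 1/((1/107)*109) + 14*(-1/48184) = 1/(109/107) - 7/24092 = 1*(107/109) - 7/24092 = 107/109 - 7/24092 = 2577081/2626028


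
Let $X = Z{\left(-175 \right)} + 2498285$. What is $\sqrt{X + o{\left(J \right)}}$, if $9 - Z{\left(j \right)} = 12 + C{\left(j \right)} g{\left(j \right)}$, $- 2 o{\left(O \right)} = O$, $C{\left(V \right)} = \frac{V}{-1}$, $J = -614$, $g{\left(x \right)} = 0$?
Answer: $3 \sqrt{277621} \approx 1580.7$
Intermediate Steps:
$C{\left(V \right)} = - V$ ($C{\left(V \right)} = V \left(-1\right) = - V$)
$o{\left(O \right)} = - \frac{O}{2}$
$Z{\left(j \right)} = -3$ ($Z{\left(j \right)} = 9 - \left(12 + - j 0\right) = 9 - \left(12 + 0\right) = 9 - 12 = -3$)
$X = 2498282$ ($X = -3 + 2498285 = 2498282$)
$\sqrt{X + o{\left(J \right)}} = \sqrt{2498282 - -307} = \sqrt{2498282 + 307} = \sqrt{2498589} = 3 \sqrt{277621}$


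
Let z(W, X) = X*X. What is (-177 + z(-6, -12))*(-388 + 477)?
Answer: -2937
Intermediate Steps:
z(W, X) = X**2
(-177 + z(-6, -12))*(-388 + 477) = (-177 + (-12)**2)*(-388 + 477) = (-177 + 144)*89 = -33*89 = -2937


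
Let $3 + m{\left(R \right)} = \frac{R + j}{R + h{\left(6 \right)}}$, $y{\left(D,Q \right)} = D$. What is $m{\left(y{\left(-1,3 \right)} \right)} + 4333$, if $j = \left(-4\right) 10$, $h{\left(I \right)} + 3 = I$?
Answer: $\frac{8619}{2} \approx 4309.5$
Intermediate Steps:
$h{\left(I \right)} = -3 + I$
$j = -40$
$m{\left(R \right)} = -3 + \frac{-40 + R}{3 + R}$ ($m{\left(R \right)} = -3 + \frac{R - 40}{R + \left(-3 + 6\right)} = -3 + \frac{-40 + R}{R + 3} = -3 + \frac{-40 + R}{3 + R}$)
$m{\left(y{\left(-1,3 \right)} \right)} + 4333 = \frac{-49 - -2}{3 - 1} + 4333 = \frac{-49 + 2}{2} + 4333 = \frac{1}{2} \left(-47\right) + 4333 = - \frac{47}{2} + 4333 = \frac{8619}{2}$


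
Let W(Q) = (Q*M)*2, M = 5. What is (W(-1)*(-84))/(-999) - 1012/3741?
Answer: -461492/415251 ≈ -1.1114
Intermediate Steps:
W(Q) = 10*Q (W(Q) = (Q*5)*2 = (5*Q)*2 = 10*Q)
(W(-1)*(-84))/(-999) - 1012/3741 = ((10*(-1))*(-84))/(-999) - 1012/3741 = -10*(-84)*(-1/999) - 1012*1/3741 = 840*(-1/999) - 1012/3741 = -280/333 - 1012/3741 = -461492/415251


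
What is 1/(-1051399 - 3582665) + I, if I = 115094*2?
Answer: 1066705924031/4634064 ≈ 2.3019e+5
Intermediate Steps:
I = 230188
1/(-1051399 - 3582665) + I = 1/(-1051399 - 3582665) + 230188 = 1/(-4634064) + 230188 = -1/4634064 + 230188 = 1066705924031/4634064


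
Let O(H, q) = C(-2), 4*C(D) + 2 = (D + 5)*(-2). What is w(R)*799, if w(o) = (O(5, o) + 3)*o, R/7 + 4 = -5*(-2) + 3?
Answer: 50337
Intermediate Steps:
C(D) = -3 - D/2 (C(D) = -½ + ((D + 5)*(-2))/4 = -½ + ((5 + D)*(-2))/4 = -½ + (-10 - 2*D)/4 = -½ + (-5/2 - D/2) = -3 - D/2)
O(H, q) = -2 (O(H, q) = -3 - ½*(-2) = -3 + 1 = -2)
R = 63 (R = -28 + 7*(-5*(-2) + 3) = -28 + 7*(10 + 3) = -28 + 7*13 = -28 + 91 = 63)
w(o) = o (w(o) = (-2 + 3)*o = 1*o = o)
w(R)*799 = 63*799 = 50337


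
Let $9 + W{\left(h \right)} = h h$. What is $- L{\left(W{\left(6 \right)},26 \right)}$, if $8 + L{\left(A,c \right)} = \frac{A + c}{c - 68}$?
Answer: $\frac{389}{42} \approx 9.2619$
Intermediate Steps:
$W{\left(h \right)} = -9 + h^{2}$ ($W{\left(h \right)} = -9 + h h = -9 + h^{2}$)
$L{\left(A,c \right)} = -8 + \frac{A + c}{-68 + c}$ ($L{\left(A,c \right)} = -8 + \frac{A + c}{c - 68} = -8 + \frac{A + c}{-68 + c}$)
$- L{\left(W{\left(6 \right)},26 \right)} = - \frac{544 - \left(9 - 6^{2}\right) - 182}{-68 + 26} = - \frac{544 + \left(-9 + 36\right) - 182}{-42} = - \frac{\left(-1\right) \left(544 + 27 - 182\right)}{42} = - \frac{\left(-1\right) 389}{42} = \left(-1\right) \left(- \frac{389}{42}\right) = \frac{389}{42}$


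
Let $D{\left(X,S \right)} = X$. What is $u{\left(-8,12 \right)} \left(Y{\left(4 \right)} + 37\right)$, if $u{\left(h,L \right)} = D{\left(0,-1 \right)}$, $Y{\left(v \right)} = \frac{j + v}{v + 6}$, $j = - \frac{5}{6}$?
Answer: $0$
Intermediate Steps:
$j = - \frac{5}{6}$ ($j = \left(-5\right) \frac{1}{6} = - \frac{5}{6} \approx -0.83333$)
$Y{\left(v \right)} = \frac{- \frac{5}{6} + v}{6 + v}$ ($Y{\left(v \right)} = \frac{- \frac{5}{6} + v}{v + 6} = \frac{- \frac{5}{6} + v}{6 + v}$)
$u{\left(h,L \right)} = 0$
$u{\left(-8,12 \right)} \left(Y{\left(4 \right)} + 37\right) = 0 \left(\frac{- \frac{5}{6} + 4}{6 + 4} + 37\right) = 0 \left(\frac{1}{10} \cdot \frac{19}{6} + 37\right) = 0 \left(\frac{19}{60} + 37\right) = 0 \cdot \frac{2239}{60} = 0$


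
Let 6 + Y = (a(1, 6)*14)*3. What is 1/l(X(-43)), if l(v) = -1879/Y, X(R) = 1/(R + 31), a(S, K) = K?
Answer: -246/1879 ≈ -0.13092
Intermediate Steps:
X(R) = 1/(31 + R)
Y = 246 (Y = -6 + (6*14)*3 = -6 + 84*3 = -6 + 252 = 246)
l(v) = -1879/246
1/l(X(-43)) = 1/(-1879/246) = -246/1879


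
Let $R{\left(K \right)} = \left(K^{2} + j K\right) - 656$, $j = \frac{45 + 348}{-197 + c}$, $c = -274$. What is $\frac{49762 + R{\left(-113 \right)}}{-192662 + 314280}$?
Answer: $\frac{4864589}{9547013} \approx 0.50954$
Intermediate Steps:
$j = - \frac{131}{157}$ ($j = \frac{45 + 348}{-197 - 274} = \frac{393}{-471} = 393 \left(- \frac{1}{471}\right) = - \frac{131}{157} \approx -0.83439$)
$R{\left(K \right)} = -656 + K^{2} - \frac{131 K}{157}$ ($R{\left(K \right)} = \left(K^{2} - \frac{131 K}{157}\right) - 656 = -656 + K^{2} - \frac{131 K}{157}$)
$\frac{49762 + R{\left(-113 \right)}}{-192662 + 314280} = \frac{49762 - \left(\frac{88189}{157} - 12769\right)}{-192662 + 314280} = \frac{49762 + \left(-656 + 12769 + \frac{14803}{157}\right)}{121618} = \left(49762 + \frac{1916544}{157}\right) \frac{1}{121618} = \frac{9729178}{157} \cdot \frac{1}{121618} = \frac{4864589}{9547013}$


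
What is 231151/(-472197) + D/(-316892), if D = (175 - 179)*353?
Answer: -51993668/107188719 ≈ -0.48507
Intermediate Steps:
D = -1412 (D = -4*353 = -1412)
231151/(-472197) + D/(-316892) = 231151/(-472197) - 1412/(-316892) = 231151*(-1/472197) - 1412*(-1/316892) = -231151/472197 + 353/79223 = -51993668/107188719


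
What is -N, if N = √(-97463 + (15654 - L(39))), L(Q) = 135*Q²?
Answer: -2*I*√71786 ≈ -535.86*I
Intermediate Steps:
N = 2*I*√71786 (N = √(-97463 + (15654 - 135*39²)) = √(-97463 + (15654 - 135*1521)) = √(-97463 + (15654 - 1*205335)) = √(-97463 + (15654 - 205335)) = √(-97463 - 189681) = √(-287144) = 2*I*√71786 ≈ 535.86*I)
-N = -2*I*√71786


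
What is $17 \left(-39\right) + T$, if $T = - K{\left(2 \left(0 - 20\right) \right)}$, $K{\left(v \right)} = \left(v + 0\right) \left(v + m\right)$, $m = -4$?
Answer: $-2423$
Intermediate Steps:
$K{\left(v \right)} = v \left(-4 + v\right)$ ($K{\left(v \right)} = \left(v + 0\right) \left(v - 4\right) = v \left(-4 + v\right)$)
$T = -1760$ ($T = - 2 \left(0 - 20\right) \left(-4 + 2 \left(0 - 20\right)\right) = - 2 \left(-20\right) \left(-4 + 2 \left(-20\right)\right) = - \left(-40\right) \left(-4 - 40\right) = - \left(-40\right) \left(-44\right) = \left(-1\right) 1760 = -1760$)
$17 \left(-39\right) + T = 17 \left(-39\right) - 1760 = -663 - 1760 = -2423$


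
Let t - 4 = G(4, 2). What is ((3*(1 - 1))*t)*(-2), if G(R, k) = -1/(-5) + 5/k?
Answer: 0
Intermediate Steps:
G(R, k) = 1/5 + 5/k (G(R, k) = -1*(-1/5) + 5/k = 1/5 + 5/k)
t = 67/10 (t = 4 + (1/5)*(25 + 2)/2 = 4 + (1/5)*(1/2)*27 = 4 + 27/10 = 67/10 ≈ 6.7000)
((3*(1 - 1))*t)*(-2) = ((3*(1 - 1))*(67/10))*(-2) = ((3*0)*(67/10))*(-2) = (0*(67/10))*(-2) = 0*(-2) = 0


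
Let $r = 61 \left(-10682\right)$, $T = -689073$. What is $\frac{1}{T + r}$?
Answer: $- \frac{1}{1340675} \approx -7.4589 \cdot 10^{-7}$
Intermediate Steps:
$r = -651602$
$\frac{1}{T + r} = \frac{1}{-689073 - 651602} = \frac{1}{-1340675} = - \frac{1}{1340675}$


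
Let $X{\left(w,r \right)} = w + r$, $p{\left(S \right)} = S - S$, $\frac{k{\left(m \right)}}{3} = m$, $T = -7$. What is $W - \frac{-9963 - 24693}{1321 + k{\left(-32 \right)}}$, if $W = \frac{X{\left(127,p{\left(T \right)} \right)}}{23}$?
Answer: $\frac{952663}{28175} \approx 33.812$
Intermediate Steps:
$k{\left(m \right)} = 3 m$
$p{\left(S \right)} = 0$
$X{\left(w,r \right)} = r + w$
$W = \frac{127}{23}$ ($W = \frac{0 + 127}{23} = 127 \cdot \frac{1}{23} = \frac{127}{23} \approx 5.5217$)
$W - \frac{-9963 - 24693}{1321 + k{\left(-32 \right)}} = \frac{127}{23} - \frac{-9963 - 24693}{1321 + 3 \left(-32\right)} = \frac{127}{23} - - \frac{34656}{1321 - 96} = \frac{127}{23} - - \frac{34656}{1225} = \frac{127}{23} + \frac{34656}{1225} = \frac{952663}{28175}$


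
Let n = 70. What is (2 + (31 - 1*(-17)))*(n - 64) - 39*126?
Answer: -4614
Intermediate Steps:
(2 + (31 - 1*(-17)))*(n - 64) - 39*126 = (2 + (31 - 1*(-17)))*(70 - 64) - 39*126 = (2 + (31 + 17))*6 - 4914 = (2 + 48)*6 - 4914 = 50*6 - 4914 = 300 - 4914 = -4614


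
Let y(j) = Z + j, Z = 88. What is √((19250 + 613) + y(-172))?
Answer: √19779 ≈ 140.64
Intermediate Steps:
y(j) = 88 + j
√((19250 + 613) + y(-172)) = √((19250 + 613) + (88 - 172)) = √(19863 - 84) = √19779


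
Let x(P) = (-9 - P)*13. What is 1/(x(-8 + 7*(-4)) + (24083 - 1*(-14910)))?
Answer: 1/39344 ≈ 2.5417e-5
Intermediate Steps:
x(P) = -117 - 13*P
1/(x(-8 + 7*(-4)) + (24083 - 1*(-14910))) = 1/((-117 - 13*(-8 + 7*(-4))) + (24083 - 1*(-14910))) = 1/((-117 - 13*(-8 - 28)) + (24083 + 14910)) = 1/((-117 - 13*(-36)) + 38993) = 1/((-117 + 468) + 38993) = 1/(351 + 38993) = 1/39344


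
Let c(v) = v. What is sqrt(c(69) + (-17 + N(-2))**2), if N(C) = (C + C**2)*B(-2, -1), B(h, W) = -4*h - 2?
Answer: sqrt(94) ≈ 9.6954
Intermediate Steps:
B(h, W) = -2 - 4*h
N(C) = 6*C + 6*C**2 (N(C) = (C + C**2)*(-2 - 4*(-2)) = (C + C**2)*(-2 + 8) = (C + C**2)*6 = 6*C + 6*C**2)
sqrt(c(69) + (-17 + N(-2))**2) = sqrt(69 + (-17 + 6*(-2)*(1 - 2))**2) = sqrt(69 + (-17 + 6*(-2)*(-1))**2) = sqrt(69 + (-17 + 12)**2) = sqrt(69 + (-5)**2) = sqrt(69 + 25) = sqrt(94)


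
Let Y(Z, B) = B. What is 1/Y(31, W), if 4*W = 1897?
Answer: 4/1897 ≈ 0.0021086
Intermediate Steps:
W = 1897/4 (W = (¼)*1897 = 1897/4 ≈ 474.25)
1/Y(31, W) = 1/(1897/4) = 4/1897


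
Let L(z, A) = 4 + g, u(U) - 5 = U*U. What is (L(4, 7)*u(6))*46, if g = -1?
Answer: 5658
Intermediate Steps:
u(U) = 5 + U² (u(U) = 5 + U*U = 5 + U²)
L(z, A) = 3 (L(z, A) = 4 - 1 = 3)
(L(4, 7)*u(6))*46 = (3*(5 + 6²))*46 = (3*(5 + 36))*46 = (3*41)*46 = 123*46 = 5658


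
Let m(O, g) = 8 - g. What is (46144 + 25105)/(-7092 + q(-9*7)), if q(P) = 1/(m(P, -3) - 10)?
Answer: -71249/7091 ≈ -10.048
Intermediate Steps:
q(P) = 1 (q(P) = 1/((8 - 1*(-3)) - 10) = 1/((8 + 3) - 10) = 1/(11 - 10) = 1/1 = 1)
(46144 + 25105)/(-7092 + q(-9*7)) = (46144 + 25105)/(-7092 + 1) = 71249/(-7091) = 71249*(-1/7091) = -71249/7091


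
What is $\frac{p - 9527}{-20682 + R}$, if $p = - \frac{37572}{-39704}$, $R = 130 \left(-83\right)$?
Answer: $\frac{94555609}{312391072} \approx 0.30268$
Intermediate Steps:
$R = -10790$
$p = \frac{9393}{9926}$ ($p = \left(-37572\right) \left(- \frac{1}{39704}\right) = \frac{9393}{9926} \approx 0.9463$)
$\frac{p - 9527}{-20682 + R} = \frac{\frac{9393}{9926} - 9527}{-20682 - 10790} = - \frac{94555609}{9926 \left(-31472\right)} = \left(- \frac{94555609}{9926}\right) \left(- \frac{1}{31472}\right) = \frac{94555609}{312391072}$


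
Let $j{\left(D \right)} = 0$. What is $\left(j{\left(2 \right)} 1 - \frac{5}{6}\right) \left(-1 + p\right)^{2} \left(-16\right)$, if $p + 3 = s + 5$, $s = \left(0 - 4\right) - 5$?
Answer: $\frac{2560}{3} \approx 853.33$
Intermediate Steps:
$s = -9$ ($s = -4 - 5 = -9$)
$p = -7$ ($p = -3 + \left(-9 + 5\right) = -3 - 4 = -7$)
$\left(j{\left(2 \right)} 1 - \frac{5}{6}\right) \left(-1 + p\right)^{2} \left(-16\right) = \left(0 \cdot 1 - \frac{5}{6}\right) \left(-1 - 7\right)^{2} \left(-16\right) = \left(0 - \frac{5}{6}\right) \left(-8\right)^{2} \left(-16\right) = \left(0 - \frac{5}{6}\right) 64 \left(-16\right) = \left(- \frac{5}{6}\right) 64 \left(-16\right) = \left(- \frac{160}{3}\right) \left(-16\right) = \frac{2560}{3}$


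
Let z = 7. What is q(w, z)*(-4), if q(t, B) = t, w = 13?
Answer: -52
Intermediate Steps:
q(w, z)*(-4) = 13*(-4) = -52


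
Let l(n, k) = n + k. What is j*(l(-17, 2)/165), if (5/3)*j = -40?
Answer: 24/11 ≈ 2.1818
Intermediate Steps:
j = -24 (j = (⅗)*(-40) = -24)
l(n, k) = k + n
j*(l(-17, 2)/165) = -24*(2 - 17)/165 = -(-360)/165 = -24*(-1/11) = 24/11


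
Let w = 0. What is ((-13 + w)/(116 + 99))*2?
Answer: -26/215 ≈ -0.12093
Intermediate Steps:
((-13 + w)/(116 + 99))*2 = ((-13 + 0)/(116 + 99))*2 = -13/215*2 = -26/215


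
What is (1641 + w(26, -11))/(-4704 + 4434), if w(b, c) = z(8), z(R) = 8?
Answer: -1649/270 ≈ -6.1074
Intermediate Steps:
w(b, c) = 8
(1641 + w(26, -11))/(-4704 + 4434) = (1641 + 8)/(-4704 + 4434) = 1649/(-270) = 1649*(-1/270) = -1649/270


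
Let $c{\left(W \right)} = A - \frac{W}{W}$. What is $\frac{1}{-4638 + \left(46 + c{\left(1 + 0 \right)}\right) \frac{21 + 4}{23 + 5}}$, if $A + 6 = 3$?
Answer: $- \frac{2}{9201} \approx -0.00021737$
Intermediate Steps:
$A = -3$ ($A = -6 + 3 = -3$)
$c{\left(W \right)} = -4$ ($c{\left(W \right)} = -3 - \frac{W}{W} = -3 - 1 = -4$)
$\frac{1}{-4638 + \left(46 + c{\left(1 + 0 \right)}\right) \frac{21 + 4}{23 + 5}} = \frac{1}{-4638 + \left(46 - 4\right) \frac{21 + 4}{23 + 5}} = \frac{1}{-4638 + 42 \cdot \frac{25}{28}} = \frac{1}{-4638 + \frac{75}{2}} = \frac{1}{- \frac{9201}{2}} = - \frac{2}{9201}$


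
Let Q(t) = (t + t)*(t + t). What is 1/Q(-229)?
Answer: 1/209764 ≈ 4.7673e-6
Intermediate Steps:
Q(t) = 4*t**2 (Q(t) = (2*t)*(2*t) = 4*t**2)
1/Q(-229) = 1/(4*(-229)**2) = 1/(4*52441) = 1/209764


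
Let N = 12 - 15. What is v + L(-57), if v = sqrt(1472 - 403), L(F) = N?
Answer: -3 + sqrt(1069) ≈ 29.696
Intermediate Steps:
N = -3
L(F) = -3
v = sqrt(1069) ≈ 32.696
v + L(-57) = sqrt(1069) - 3 = -3 + sqrt(1069)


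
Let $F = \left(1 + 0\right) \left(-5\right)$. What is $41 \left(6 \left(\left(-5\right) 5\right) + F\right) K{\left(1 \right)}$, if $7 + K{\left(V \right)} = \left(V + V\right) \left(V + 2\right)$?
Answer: $6355$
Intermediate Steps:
$K{\left(V \right)} = -7 + 2 V \left(2 + V\right)$ ($K{\left(V \right)} = -7 + \left(V + V\right) \left(V + 2\right) = -7 + 2 V \left(2 + V\right)$)
$F = -5$ ($F = 1 \left(-5\right) = -5$)
$41 \left(6 \left(\left(-5\right) 5\right) + F\right) K{\left(1 \right)} = 41 \left(6 \left(\left(-5\right) 5\right) - 5\right) \left(-7 + 2 \cdot 1^{2} + 4 \cdot 1\right) = 41 \left(6 \left(-25\right) - 5\right) \left(-7 + 2 \cdot 1 + 4\right) = 41 \left(-150 - 5\right) \left(-7 + 2 + 4\right) = 41 \left(-155\right) \left(-1\right) = \left(-6355\right) \left(-1\right) = 6355$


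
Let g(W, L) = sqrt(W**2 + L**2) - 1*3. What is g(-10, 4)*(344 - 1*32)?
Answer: -936 + 624*sqrt(29) ≈ 2424.3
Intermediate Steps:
g(W, L) = -3 + sqrt(L**2 + W**2) (g(W, L) = sqrt(L**2 + W**2) - 3 = -3 + sqrt(L**2 + W**2))
g(-10, 4)*(344 - 1*32) = (-3 + sqrt(4**2 + (-10)**2))*(344 - 1*32) = (-3 + sqrt(16 + 100))*(344 - 32) = (-3 + sqrt(116))*312 = (-3 + 2*sqrt(29))*312 = -936 + 624*sqrt(29)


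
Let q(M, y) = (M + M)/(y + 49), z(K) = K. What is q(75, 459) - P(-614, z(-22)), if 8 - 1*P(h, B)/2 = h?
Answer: -315901/254 ≈ -1243.7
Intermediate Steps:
q(M, y) = 2*M/(49 + y) (q(M, y) = (2*M)/(49 + y) = 2*M/(49 + y))
P(h, B) = 16 - 2*h
q(75, 459) - P(-614, z(-22)) = 2*75/(49 + 459) - (16 - 2*(-614)) = 2*75/508 - (16 + 1228) = 2*75*(1/508) - 1*1244 = 75/254 - 1244 = -315901/254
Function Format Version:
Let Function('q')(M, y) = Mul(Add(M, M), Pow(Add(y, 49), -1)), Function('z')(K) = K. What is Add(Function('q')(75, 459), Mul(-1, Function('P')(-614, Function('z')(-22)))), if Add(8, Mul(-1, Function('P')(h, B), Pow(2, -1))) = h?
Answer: Rational(-315901, 254) ≈ -1243.7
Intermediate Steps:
Function('q')(M, y) = Mul(2, M, Pow(Add(49, y), -1)) (Function('q')(M, y) = Mul(Mul(2, M), Pow(Add(49, y), -1)) = Mul(2, M, Pow(Add(49, y), -1)))
Function('P')(h, B) = Add(16, Mul(-2, h))
Add(Function('q')(75, 459), Mul(-1, Function('P')(-614, Function('z')(-22)))) = Add(Mul(2, 75, Pow(Add(49, 459), -1)), Mul(-1, Add(16, Mul(-2, -614)))) = Add(Mul(2, 75, Pow(508, -1)), Mul(-1, Add(16, 1228))) = Add(Mul(2, 75, Rational(1, 508)), Mul(-1, 1244)) = Add(Rational(75, 254), -1244) = Rational(-315901, 254)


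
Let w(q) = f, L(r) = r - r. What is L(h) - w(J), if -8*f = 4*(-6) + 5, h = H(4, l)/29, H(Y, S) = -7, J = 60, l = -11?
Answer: -19/8 ≈ -2.3750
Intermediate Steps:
h = -7/29 ≈ -0.24138
L(r) = 0
f = 19/8 (f = -(4*(-6) + 5)/8 = -(-24 + 5)/8 = -⅛*(-19) = 19/8 ≈ 2.3750)
w(q) = 19/8
L(h) - w(J) = 0 - 1*19/8 = 0 - 19/8 = -19/8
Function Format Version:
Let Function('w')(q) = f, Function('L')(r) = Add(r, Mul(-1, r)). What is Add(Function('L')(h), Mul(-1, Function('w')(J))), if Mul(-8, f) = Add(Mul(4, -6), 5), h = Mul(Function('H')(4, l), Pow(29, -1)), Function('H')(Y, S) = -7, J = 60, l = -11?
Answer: Rational(-19, 8) ≈ -2.3750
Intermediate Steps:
h = Rational(-7, 29) (h = Mul(-7, Pow(29, -1)) = Mul(-7, Rational(1, 29)) = Rational(-7, 29) ≈ -0.24138)
Function('L')(r) = 0
f = Rational(19, 8) (f = Mul(Rational(-1, 8), Add(Mul(4, -6), 5)) = Mul(Rational(-1, 8), Add(-24, 5)) = Mul(Rational(-1, 8), -19) = Rational(19, 8) ≈ 2.3750)
Function('w')(q) = Rational(19, 8)
Add(Function('L')(h), Mul(-1, Function('w')(J))) = Add(0, Mul(-1, Rational(19, 8))) = Add(0, Rational(-19, 8)) = Rational(-19, 8)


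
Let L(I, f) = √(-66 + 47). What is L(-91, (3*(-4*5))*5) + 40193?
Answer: 40193 + I*√19 ≈ 40193.0 + 4.3589*I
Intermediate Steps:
L(I, f) = I*√19 (L(I, f) = √(-19) = I*√19)
L(-91, (3*(-4*5))*5) + 40193 = I*√19 + 40193 = 40193 + I*√19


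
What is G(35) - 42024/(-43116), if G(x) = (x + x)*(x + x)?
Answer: 17609202/3593 ≈ 4901.0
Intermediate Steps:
G(x) = 4*x² (G(x) = (2*x)*(2*x) = 4*x²)
G(35) - 42024/(-43116) = 4*35² - 42024/(-43116) = 4*1225 - 42024*(-1/43116) = 4900 + 3502/3593 = 17609202/3593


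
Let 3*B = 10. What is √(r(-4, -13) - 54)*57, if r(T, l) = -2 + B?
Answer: 19*I*√474 ≈ 413.66*I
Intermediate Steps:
B = 10/3 (B = (⅓)*10 = 10/3 ≈ 3.3333)
r(T, l) = 4/3 (r(T, l) = -2 + 10/3 = 4/3)
√(r(-4, -13) - 54)*57 = √(4/3 - 54)*57 = √(-158/3)*57 = (I*√474/3)*57 = 19*I*√474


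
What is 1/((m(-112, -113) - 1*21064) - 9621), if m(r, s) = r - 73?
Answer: -1/30870 ≈ -3.2394e-5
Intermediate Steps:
m(r, s) = -73 + r
1/((m(-112, -113) - 1*21064) - 9621) = 1/(((-73 - 112) - 1*21064) - 9621) = 1/((-185 - 21064) - 9621) = 1/(-21249 - 9621) = 1/(-30870) = -1/30870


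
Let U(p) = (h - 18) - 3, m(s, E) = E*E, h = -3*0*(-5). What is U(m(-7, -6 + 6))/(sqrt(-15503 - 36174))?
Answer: 21*I*sqrt(51677)/51677 ≈ 0.092378*I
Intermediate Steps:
h = 0 (h = 0*(-5) = 0)
m(s, E) = E**2
U(p) = -21 (U(p) = (0 - 18) - 3 = -18 - 3 = -21)
U(m(-7, -6 + 6))/(sqrt(-15503 - 36174)) = -21/sqrt(-15503 - 36174) = -21*(-I*sqrt(51677)/51677) = -(-21)*I*sqrt(51677)/51677 = 21*I*sqrt(51677)/51677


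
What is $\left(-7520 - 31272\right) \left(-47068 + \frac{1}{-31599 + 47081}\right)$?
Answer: $\frac{14133996607900}{7741} \approx 1.8259 \cdot 10^{9}$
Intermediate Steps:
$\left(-7520 - 31272\right) \left(-47068 + \frac{1}{-31599 + 47081}\right) = - 38792 \left(-47068 + \frac{1}{15482}\right) = \left(-38792\right) \left(- \frac{728706775}{15482}\right) = \frac{14133996607900}{7741}$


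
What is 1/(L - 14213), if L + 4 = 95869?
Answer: 1/81652 ≈ 1.2247e-5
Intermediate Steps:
L = 95865 (L = -4 + 95869 = 95865)
1/(L - 14213) = 1/(95865 - 14213) = 1/81652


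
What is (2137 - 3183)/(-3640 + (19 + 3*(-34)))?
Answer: 1046/3723 ≈ 0.28096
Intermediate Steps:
(2137 - 3183)/(-3640 + (19 + 3*(-34))) = -1046/(-3640 + (19 - 102)) = -1046/(-3640 - 83) = -1046/(-3723) = -1046*(-1/3723) = 1046/3723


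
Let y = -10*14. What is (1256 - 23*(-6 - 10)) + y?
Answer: 1484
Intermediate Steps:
y = -140
(1256 - 23*(-6 - 10)) + y = (1256 - 23*(-6 - 10)) - 140 = (1256 - 23*(-16)) - 140 = (1256 + 368) - 140 = 1624 - 140 = 1484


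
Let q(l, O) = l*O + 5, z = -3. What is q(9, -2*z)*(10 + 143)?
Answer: 9027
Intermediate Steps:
q(l, O) = 5 + O*l (q(l, O) = O*l + 5 = 5 + O*l)
q(9, -2*z)*(10 + 143) = (5 - 2*(-3)*9)*(10 + 143) = (5 + 6*9)*153 = (5 + 54)*153 = 59*153 = 9027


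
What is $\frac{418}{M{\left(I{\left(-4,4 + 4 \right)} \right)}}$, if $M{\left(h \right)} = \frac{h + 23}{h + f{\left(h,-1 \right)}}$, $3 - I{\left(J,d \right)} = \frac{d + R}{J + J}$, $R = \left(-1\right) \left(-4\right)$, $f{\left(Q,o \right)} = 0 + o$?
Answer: $\frac{266}{5} \approx 53.2$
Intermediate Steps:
$f{\left(Q,o \right)} = o$
$R = 4$
$I{\left(J,d \right)} = 3 - \frac{4 + d}{2 J}$ ($I{\left(J,d \right)} = 3 - \frac{d + 4}{J + J} = 3 - \frac{4 + d}{2 J}$)
$M{\left(h \right)} = \frac{23 + h}{-1 + h}$ ($M{\left(h \right)} = \frac{h + 23}{h - 1} = \frac{23 + h}{-1 + h}$)
$\frac{418}{M{\left(I{\left(-4,4 + 4 \right)} \right)}} = \frac{418}{\frac{1}{-1 + \frac{-4 - \left(4 + 4\right) + 6 \left(-4\right)}{2 \left(-4\right)}} \left(23 + \frac{-4 - \left(4 + 4\right) + 6 \left(-4\right)}{2 \left(-4\right)}\right)} = \frac{418}{\frac{1}{-1 + \frac{1}{2} \left(- \frac{1}{4}\right) \left(-4 - 8 - 24\right)} \left(23 + \frac{1}{2} \left(- \frac{1}{4}\right) \left(-4 - 8 - 24\right)\right)} = \frac{418}{\frac{1}{-1 + \frac{1}{2} \left(- \frac{1}{4}\right) \left(-36\right)} \left(23 + \frac{1}{2} \left(- \frac{1}{4}\right) \left(-36\right)\right)} = \frac{418}{\frac{1}{-1 + \frac{9}{2}} \left(23 + \frac{9}{2}\right)} = \frac{418}{\frac{1}{\frac{7}{2}} \cdot \frac{55}{2}} = \frac{418}{\frac{2}{7} \cdot \frac{55}{2}} = \frac{418}{\frac{55}{7}} = 418 \cdot \frac{7}{55} = \frac{266}{5}$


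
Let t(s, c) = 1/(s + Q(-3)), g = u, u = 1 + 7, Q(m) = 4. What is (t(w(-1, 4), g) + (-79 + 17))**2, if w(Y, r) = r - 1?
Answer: 187489/49 ≈ 3826.3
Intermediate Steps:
w(Y, r) = -1 + r
u = 8
g = 8
t(s, c) = 1/(4 + s) (t(s, c) = 1/(s + 4) = 1/(4 + s))
(t(w(-1, 4), g) + (-79 + 17))**2 = (1/(4 + (-1 + 4)) + (-79 + 17))**2 = (1/(4 + 3) - 62)**2 = (1/7 - 62)**2 = (-433/7)**2 = 187489/49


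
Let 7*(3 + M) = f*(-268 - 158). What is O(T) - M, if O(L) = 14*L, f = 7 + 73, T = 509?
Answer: 83983/7 ≈ 11998.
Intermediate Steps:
f = 80
M = -34101/7 (M = -3 + (80*(-268 - 158))/7 = -3 + (80*(-426))/7 = -3 + (⅐)*(-34080) = -3 - 34080/7 = -34101/7 ≈ -4871.6)
O(T) - M = 14*509 - 1*(-34101/7) = 7126 + 34101/7 = 83983/7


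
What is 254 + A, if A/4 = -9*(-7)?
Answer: 506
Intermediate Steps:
A = 252 (A = 4*(-9*(-7)) = 4*63 = 252)
254 + A = 254 + 252 = 506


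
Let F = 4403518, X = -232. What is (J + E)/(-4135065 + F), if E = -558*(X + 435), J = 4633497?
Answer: 4520223/268453 ≈ 16.838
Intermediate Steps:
E = -113274 (E = -558*(-232 + 435) = -558*203 = -113274)
(J + E)/(-4135065 + F) = (4633497 - 113274)/(-4135065 + 4403518) = 4520223/268453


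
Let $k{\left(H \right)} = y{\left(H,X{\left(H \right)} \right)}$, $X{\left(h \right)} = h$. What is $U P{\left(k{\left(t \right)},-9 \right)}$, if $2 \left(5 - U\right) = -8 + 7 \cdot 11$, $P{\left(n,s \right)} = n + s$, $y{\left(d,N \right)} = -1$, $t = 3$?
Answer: $295$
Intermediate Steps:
$k{\left(H \right)} = -1$
$U = - \frac{59}{2}$ ($U = 5 - \frac{-8 + 7 \cdot 11}{2} = 5 - \frac{-8 + 77}{2} = 5 - \frac{69}{2} = - \frac{59}{2} \approx -29.5$)
$U P{\left(k{\left(t \right)},-9 \right)} = - \frac{59 \left(-1 - 9\right)}{2} = \left(- \frac{59}{2}\right) \left(-10\right) = 295$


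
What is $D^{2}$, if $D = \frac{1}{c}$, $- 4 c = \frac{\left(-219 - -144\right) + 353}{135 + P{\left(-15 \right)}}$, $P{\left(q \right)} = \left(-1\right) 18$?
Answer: $\frac{54756}{19321} \approx 2.834$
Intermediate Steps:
$P{\left(q \right)} = -18$
$c = - \frac{139}{234}$ ($c = - \frac{\left(\left(-219 - -144\right) + 353\right) \frac{1}{135 - 18}}{4} = - \frac{\left(\left(-219 + 144\right) + 353\right) \frac{1}{117}}{4} = - \frac{\left(-75 + 353\right) \frac{1}{117}}{4} = - \frac{278 \cdot \frac{1}{117}}{4} = \left(- \frac{1}{4}\right) \frac{278}{117} = - \frac{139}{234} \approx -0.59402$)
$D = - \frac{234}{139}$ ($D = \frac{1}{- \frac{139}{234}} = - \frac{234}{139} \approx -1.6835$)
$D^{2} = \left(- \frac{234}{139}\right)^{2} = \frac{54756}{19321}$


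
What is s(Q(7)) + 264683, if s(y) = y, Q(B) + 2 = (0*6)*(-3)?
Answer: 264681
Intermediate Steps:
Q(B) = -2 (Q(B) = -2 + (0*6)*(-3) = -2 + 0*(-3) = -2 + 0 = -2)
s(Q(7)) + 264683 = -2 + 264683 = 264681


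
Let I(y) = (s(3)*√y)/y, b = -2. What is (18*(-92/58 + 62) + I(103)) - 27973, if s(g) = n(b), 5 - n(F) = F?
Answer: -779681/29 + 7*√103/103 ≈ -26885.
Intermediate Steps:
n(F) = 5 - F
s(g) = 7 (s(g) = 5 - 1*(-2) = 5 + 2 = 7)
I(y) = 7/√y (I(y) = (7*√y)/y = 7/√y)
(18*(-92/58 + 62) + I(103)) - 27973 = (18*(-92/58 + 62) + 7/√103) - 27973 = (18*(-92*1/58 + 62) + 7*(√103/103)) - 27973 = (18*(-46/29 + 62) + 7*√103/103) - 27973 = (18*(1752/29) + 7*√103/103) - 27973 = (31536/29 + 7*√103/103) - 27973 = -779681/29 + 7*√103/103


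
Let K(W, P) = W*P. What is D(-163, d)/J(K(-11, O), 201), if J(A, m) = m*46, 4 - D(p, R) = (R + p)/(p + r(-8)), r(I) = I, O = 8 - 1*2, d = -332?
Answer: 7/58558 ≈ 0.00011954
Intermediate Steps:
O = 6 (O = 8 - 2 = 6)
D(p, R) = 4 - (R + p)/(-8 + p) (D(p, R) = 4 - (R + p)/(p - 8) = 4 - (R + p)/(-8 + p))
K(W, P) = P*W
J(A, m) = 46*m
D(-163, d)/J(K(-11, O), 201) = ((-32 - 1*(-332) + 3*(-163))/(-8 - 163))/((46*201)) = ((-32 + 332 - 489)/(-171))/9246 = -1/171*(-189)*(1/9246) = (21/19)*(1/9246) = 7/58558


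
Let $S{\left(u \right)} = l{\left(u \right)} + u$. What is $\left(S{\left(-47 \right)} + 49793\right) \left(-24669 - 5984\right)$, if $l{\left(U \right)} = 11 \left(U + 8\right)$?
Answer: $-1511714001$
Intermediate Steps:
$l{\left(U \right)} = 88 + 11 U$ ($l{\left(U \right)} = 11 \left(8 + U\right) = 88 + 11 U$)
$S{\left(u \right)} = 88 + 12 u$ ($S{\left(u \right)} = \left(88 + 11 u\right) + u = 88 + 12 u$)
$\left(S{\left(-47 \right)} + 49793\right) \left(-24669 - 5984\right) = \left(\left(88 + 12 \left(-47\right)\right) + 49793\right) \left(-24669 - 5984\right) = \left(\left(88 - 564\right) + 49793\right) \left(-30653\right) = \left(-476 + 49793\right) \left(-30653\right) = 49317 \left(-30653\right) = -1511714001$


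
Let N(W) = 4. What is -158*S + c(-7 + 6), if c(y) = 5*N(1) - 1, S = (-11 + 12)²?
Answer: -139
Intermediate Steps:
S = 1 (S = 1² = 1)
c(y) = 19 (c(y) = 5*4 - 1 = 20 - 1 = 19)
-158*S + c(-7 + 6) = -158*1 + 19 = -158 + 19 = -139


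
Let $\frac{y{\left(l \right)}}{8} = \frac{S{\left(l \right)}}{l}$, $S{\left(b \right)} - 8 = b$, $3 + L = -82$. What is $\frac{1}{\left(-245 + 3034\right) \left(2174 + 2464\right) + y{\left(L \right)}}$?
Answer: $\frac{85}{1099508086} \approx 7.7307 \cdot 10^{-8}$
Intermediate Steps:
$L = -85$ ($L = -3 - 82 = -85$)
$S{\left(b \right)} = 8 + b$
$y{\left(l \right)} = \frac{8 \left(8 + l\right)}{l}$ ($y{\left(l \right)} = 8 \frac{8 + l}{l} = \frac{8 \left(8 + l\right)}{l}$)
$\frac{1}{\left(-245 + 3034\right) \left(2174 + 2464\right) + y{\left(L \right)}} = \frac{1}{\left(-245 + 3034\right) \left(2174 + 2464\right) + \left(8 + \frac{64}{-85}\right)} = \frac{1}{2789 \cdot 4638 + \left(8 + 64 \left(- \frac{1}{85}\right)\right)} = \frac{1}{12935382 + \left(8 - \frac{64}{85}\right)} = \frac{1}{12935382 + \frac{616}{85}} = \frac{1}{\frac{1099508086}{85}} = \frac{85}{1099508086}$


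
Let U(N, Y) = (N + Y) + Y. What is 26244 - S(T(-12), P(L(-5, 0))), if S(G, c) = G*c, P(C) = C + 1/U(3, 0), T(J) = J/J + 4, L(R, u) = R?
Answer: 78802/3 ≈ 26267.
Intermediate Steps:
U(N, Y) = N + 2*Y
T(J) = 5 (T(J) = 1 + 4 = 5)
P(C) = ⅓ + C (P(C) = C + 1/(3 + 2*0) = C + 1/(3 + 0) = C + 1/3 = C + ⅓ = ⅓ + C)
26244 - S(T(-12), P(L(-5, 0))) = 26244 - 5*(⅓ - 5) = 26244 - 5*(-14)/3 = 26244 - 1*(-70/3) = 26244 + 70/3 = 78802/3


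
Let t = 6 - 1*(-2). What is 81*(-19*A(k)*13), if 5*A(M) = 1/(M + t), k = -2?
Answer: -6669/10 ≈ -666.90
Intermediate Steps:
t = 8 (t = 6 + 2 = 8)
A(M) = 1/(5*(8 + M)) (A(M) = 1/(5*(M + 8)) = 1/(5*(8 + M)))
81*(-19*A(k)*13) = 81*(-19/(5*(8 - 2))*13) = 81*(-19/(5*6)*13) = 81*(-19*1/30*13) = 81*(-19/30*13) = 81*(-247/30) = -6669/10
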